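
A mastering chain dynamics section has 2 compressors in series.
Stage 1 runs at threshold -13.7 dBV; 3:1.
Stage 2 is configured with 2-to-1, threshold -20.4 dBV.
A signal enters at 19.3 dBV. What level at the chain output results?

-11.55 dBV

Stage 1: overshoot 33 dB → 33/3 = 11 dB → -2.7 dBV.
Stage 2: 17.7 dB above -20.4 dBV, reduced 2:1 to 8.85 dB above → -11.55 dBV.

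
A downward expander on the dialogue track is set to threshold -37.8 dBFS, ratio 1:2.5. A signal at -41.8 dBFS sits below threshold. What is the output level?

-47.8 dBFS

The input is 4 dB below the -37.8 dBFS threshold.
A 1:2.5 expander multiplies undershoot by 2.5: 4 × 2.5 = 10 dB below threshold.
Output = -37.8 − 10 = -47.8 dBFS.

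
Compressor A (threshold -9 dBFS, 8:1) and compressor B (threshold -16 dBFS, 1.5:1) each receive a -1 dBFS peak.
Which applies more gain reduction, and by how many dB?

A: overshoot 8 dB → output overshoot 1 dB → GR 7 dB.
B: overshoot 15 dB → output overshoot 10 dB → GR 5 dB.
A reduces 2 dB more.

A, by 2 dB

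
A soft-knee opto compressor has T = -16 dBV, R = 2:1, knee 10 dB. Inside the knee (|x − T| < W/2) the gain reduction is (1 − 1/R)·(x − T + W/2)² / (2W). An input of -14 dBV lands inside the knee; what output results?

-15.225 dBV

x − T + W/2 = -14 − (-16) + 5 = 7.
GR = (1 − 1/2) × 7² / 20 = 0.5 × 49 / 20 = 1.225 dB.
Output = -14 − 1.225 = -15.225 dBV.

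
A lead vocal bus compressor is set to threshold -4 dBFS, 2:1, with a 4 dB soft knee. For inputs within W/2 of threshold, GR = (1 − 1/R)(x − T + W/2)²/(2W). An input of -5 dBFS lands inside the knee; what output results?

-5.0625 dBFS

x − T + W/2 = -5 − (-4) + 2 = 1.
GR = (1 − 1/2) × 1² / 8 = 0.5 × 1 / 8 = 0.0625 dB.
Output = -5 − 0.0625 = -5.0625 dBFS.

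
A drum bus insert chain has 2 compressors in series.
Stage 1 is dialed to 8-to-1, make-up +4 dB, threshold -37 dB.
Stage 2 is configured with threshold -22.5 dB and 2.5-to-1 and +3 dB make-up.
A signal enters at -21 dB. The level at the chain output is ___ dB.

-28 dB

Stage 1: 16 dB above -37 dB, reduced 8:1 to 2 dB above → -35 dB; +4 dB make-up → -31 dB.
Stage 2: -31 dB ≤ -22.5 dB, so stage 2 doesn't engage; make-up brings it to -28 dB.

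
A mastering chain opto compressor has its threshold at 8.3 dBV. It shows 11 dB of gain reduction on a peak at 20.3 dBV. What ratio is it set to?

Input overshoot = 20.3 − 8.3 = 12 dB.
Output overshoot = 12 − 11 = 1 dB.
Ratio = input overshoot / output overshoot = 12 / 1 = 12.

12:1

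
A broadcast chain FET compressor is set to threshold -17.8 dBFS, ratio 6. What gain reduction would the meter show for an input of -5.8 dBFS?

10 dB

The signal is 12 dB above threshold.
At 6:1, output sits 12/6 = 2 dB above threshold.
GR = overshoot in − overshoot out = 12 − 2 = 10 dB.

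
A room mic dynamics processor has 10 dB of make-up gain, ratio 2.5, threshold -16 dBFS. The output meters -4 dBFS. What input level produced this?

-11 dBFS

Before make-up, the level was -4 − 10 = -14 dBFS.
That's 2 dB above the -16 dBFS threshold.
Input overshoot = R × output overshoot = 5 dB → input = -16 + 5 = -11 dBFS.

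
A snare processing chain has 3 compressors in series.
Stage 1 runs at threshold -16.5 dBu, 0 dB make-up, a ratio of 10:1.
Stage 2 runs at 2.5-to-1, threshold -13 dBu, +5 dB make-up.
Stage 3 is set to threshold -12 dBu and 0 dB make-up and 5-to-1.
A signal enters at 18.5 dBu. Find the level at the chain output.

Stage 1: 35 dB above -16.5 dBu, reduced 10:1 to 3.5 dB above → -13 dBu.
Stage 2: -13 dBu ≤ -13 dBu, so stage 2 doesn't engage; make-up brings it to -8 dBu.
Stage 3: -8 dBu is 4 dB over -12 dBu; at 5:1 that becomes 0.8 dB over, giving -11.2 dBu.

-11.2 dBu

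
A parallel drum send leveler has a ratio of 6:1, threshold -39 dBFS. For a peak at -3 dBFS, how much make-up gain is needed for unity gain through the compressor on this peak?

Overshoot 36 dB → 36/6 = 6 dB after compression, so the compressed level is -39 + 6 = -33 dBFS.
Make-up = target − compressed = -3 − (-33) = 30 dB.

30 dB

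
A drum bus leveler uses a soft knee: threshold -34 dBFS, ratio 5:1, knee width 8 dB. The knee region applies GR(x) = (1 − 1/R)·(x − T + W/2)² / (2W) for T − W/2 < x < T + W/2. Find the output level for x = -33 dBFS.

x − T + W/2 = -33 − (-34) + 4 = 5.
GR = (1 − 1/5) × 5² / 16 = 0.8 × 25 / 16 = 1.25 dB.
Output = -33 − 1.25 = -34.25 dBFS.

-34.25 dBFS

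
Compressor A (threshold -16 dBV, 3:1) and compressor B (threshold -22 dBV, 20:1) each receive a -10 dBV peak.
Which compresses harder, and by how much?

A: 6 dB over, compressed to 2 dB over, so 4 dB of GR.
B: 12 dB over, compressed to 0.6 dB over, so 11.4 dB of GR.
Difference: 7.4 dB in favour of B.

B, by 7.4 dB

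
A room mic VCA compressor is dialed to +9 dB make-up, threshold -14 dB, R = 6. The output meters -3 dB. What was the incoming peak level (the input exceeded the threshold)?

-2 dB

Before make-up, the level was -3 − 9 = -12 dB.
That's 2 dB above the -14 dB threshold.
Before 6:1 compression the overshoot was 2 × 6 = 12 dB, so input = -14 + 12 = -2 dB.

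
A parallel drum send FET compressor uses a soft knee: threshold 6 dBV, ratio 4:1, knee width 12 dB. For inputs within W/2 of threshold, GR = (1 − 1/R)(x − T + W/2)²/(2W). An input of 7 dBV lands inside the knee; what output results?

x − T + W/2 = 7 − 6 + 6 = 7.
GR = (1 − 1/4) × 7² / 24 = 0.75 × 49 / 24 = 1.53125 dB.
Output = 7 − 1.53125 = 5.46875 dBV.

5.46875 dBV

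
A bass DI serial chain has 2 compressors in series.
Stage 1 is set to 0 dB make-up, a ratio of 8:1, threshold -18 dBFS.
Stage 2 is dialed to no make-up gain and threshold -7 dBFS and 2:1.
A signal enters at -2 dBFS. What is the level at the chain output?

-16 dBFS

Stage 1: -2 dBFS is 16 dB over -18 dBFS; at 8:1 that becomes 2 dB over, giving -16 dBFS.
Stage 2: -16 dBFS is at or below the -7 dBFS threshold — no compression; output -16 dBFS.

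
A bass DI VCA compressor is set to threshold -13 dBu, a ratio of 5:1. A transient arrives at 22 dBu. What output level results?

The input is 35 dB above the -13 dBu threshold.
At 5:1 the overshoot is divided by 5, leaving 7 dB above threshold.
So the level is -13 + 7 = -6 dBu.

-6 dBu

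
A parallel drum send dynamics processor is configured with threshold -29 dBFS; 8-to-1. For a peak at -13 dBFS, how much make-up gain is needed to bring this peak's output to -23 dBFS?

4 dB

Overshoot 16 dB → 16/8 = 2 dB after compression, so the compressed level is -29 + 2 = -27 dBFS.
Make-up = target − compressed = -23 − (-27) = 4 dB.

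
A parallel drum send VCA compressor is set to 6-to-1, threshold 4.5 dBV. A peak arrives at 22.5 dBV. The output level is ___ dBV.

7.5 dBV

Overshoot: 22.5 − 4.5 = 18 dB.
The 18 dB excess becomes 3 dB after 6:1 reduction.
Output = 4.5 + 3 = 7.5 dBV.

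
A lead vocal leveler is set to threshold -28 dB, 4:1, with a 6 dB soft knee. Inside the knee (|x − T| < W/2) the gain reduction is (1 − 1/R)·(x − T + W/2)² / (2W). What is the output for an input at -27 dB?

x − T + W/2 = -27 − (-28) + 3 = 4.
GR = (1 − 1/4) × 4² / 12 = 0.75 × 16 / 12 = 1 dB.
Output = -27 − 1 = -28 dB.

-28 dB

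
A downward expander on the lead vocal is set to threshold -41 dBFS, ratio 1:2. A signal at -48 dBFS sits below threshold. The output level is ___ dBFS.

-55 dBFS

The input is 7 dB below the -41 dBFS threshold.
A 1:2 expander multiplies undershoot by 2: 7 × 2 = 14 dB below threshold.
Output = -41 − 14 = -55 dBFS.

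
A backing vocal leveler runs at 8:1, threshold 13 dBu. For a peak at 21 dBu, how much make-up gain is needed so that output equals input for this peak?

7 dB

Without make-up, output = threshold + overshoot/8 = 13 + 1 = 14 dBu.
Gap to target: 7 dB.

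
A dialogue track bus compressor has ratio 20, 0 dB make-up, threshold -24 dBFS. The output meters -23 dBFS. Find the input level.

-4 dBFS

The compressed level sits -23 − (-24) = 1 dB over threshold.
Before 20:1 compression the overshoot was 1 × 20 = 20 dB, so input = -24 + 20 = -4 dBFS.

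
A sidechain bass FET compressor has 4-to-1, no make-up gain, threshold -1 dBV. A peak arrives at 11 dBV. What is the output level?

The input is 12 dB above the -1 dBV threshold.
4:1 compression reduces that to 12/4 = 3 dB over.
Output = -1 + 3 = 2 dBV.

2 dBV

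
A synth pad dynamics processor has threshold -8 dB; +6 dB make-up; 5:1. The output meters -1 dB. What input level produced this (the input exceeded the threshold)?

Stripping the +6 dB make-up gives -7 dB at the gain stage.
That's 1 dB above the -8 dB threshold.
Before 5:1 compression the overshoot was 1 × 5 = 5 dB, so input = -8 + 5 = -3 dB.

-3 dB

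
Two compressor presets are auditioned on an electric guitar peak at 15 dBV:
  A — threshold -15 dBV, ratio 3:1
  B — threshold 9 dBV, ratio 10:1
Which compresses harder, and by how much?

A, by 14.6 dB

A: 30 dB over, compressed to 10 dB over, so 20 dB of GR.
B: 6 dB over, compressed to 0.6 dB over, so 5.4 dB of GR.
Difference: 14.6 dB in favour of A.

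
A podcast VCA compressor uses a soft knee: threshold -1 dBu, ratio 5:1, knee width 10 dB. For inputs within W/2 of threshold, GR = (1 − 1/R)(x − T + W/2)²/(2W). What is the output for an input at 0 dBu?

x − T + W/2 = 0 − (-1) + 5 = 6.
GR = (1 − 1/5) × 6² / 20 = 0.8 × 36 / 20 = 1.44 dB.
Output = 0 − 1.44 = -1.44 dBu.

-1.44 dBu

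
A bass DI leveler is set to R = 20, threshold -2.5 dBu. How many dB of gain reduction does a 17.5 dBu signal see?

17.5 dBu exceeds the threshold by 20 dB.
After 20:1 compression the overshoot becomes 20/20 = 1 dB.
So the signal is attenuated by 20 − 1 = 19 dB.

19 dB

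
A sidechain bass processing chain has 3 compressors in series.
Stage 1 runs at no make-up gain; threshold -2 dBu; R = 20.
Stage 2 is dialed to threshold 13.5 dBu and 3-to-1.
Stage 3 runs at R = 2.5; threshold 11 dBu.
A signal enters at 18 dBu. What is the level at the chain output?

Stage 1: overshoot 20 dB → 20/20 = 1 dB → -1 dBu.
Stage 2: -1 dBu is at or below the 13.5 dBu threshold — no compression; output -1 dBu.
Stage 3: -1 dBu ≤ 11 dBu, so stage 3 doesn't engage; output -1 dBu.

-1 dBu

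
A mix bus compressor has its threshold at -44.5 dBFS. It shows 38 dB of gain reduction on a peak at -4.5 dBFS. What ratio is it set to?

Input overshoot = -4.5 − (-44.5) = 40 dB.
Output overshoot = 40 − 38 = 2 dB.
Ratio = input overshoot / output overshoot = 40 / 2 = 20.

20:1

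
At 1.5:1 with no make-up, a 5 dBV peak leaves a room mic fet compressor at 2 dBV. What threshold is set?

-4 dBV

Gain reduction = 5 − 2 = 3 dB; output overshoot = GR / (R − 1) = 3 / 0.5 = 6 dB.
Threshold = output − output overshoot = 2 − 6 = -4 dBV.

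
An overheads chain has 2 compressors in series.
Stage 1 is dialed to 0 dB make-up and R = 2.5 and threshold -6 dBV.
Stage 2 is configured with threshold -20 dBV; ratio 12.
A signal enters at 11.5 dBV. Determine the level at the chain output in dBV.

-18.25 dBV

Stage 1: overshoot 17.5 dB → 17.5/2.5 = 7 dB → 1 dBV.
Stage 2: overshoot 21 dB → 21/12 = 1.75 dB → -18.25 dBV.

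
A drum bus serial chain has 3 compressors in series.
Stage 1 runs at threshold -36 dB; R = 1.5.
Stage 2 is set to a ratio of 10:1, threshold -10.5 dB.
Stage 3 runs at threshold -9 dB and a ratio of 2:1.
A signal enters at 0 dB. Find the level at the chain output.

Stage 1: 0 dB is 36 dB over -36 dB; at 1.5:1 that becomes 24 dB over, giving -12 dB.
Stage 2: below threshold (-12 ≤ -10.5); passes unchanged; output -12 dB.
Stage 3: -12 dB is at or below the -9 dB threshold — no compression; output -12 dB.

-12 dB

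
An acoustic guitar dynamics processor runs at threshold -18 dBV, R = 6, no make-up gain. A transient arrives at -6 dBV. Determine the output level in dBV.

-16 dBV

-6 dBV sits 12 dB over threshold.
6:1 compression reduces that to 12/6 = 2 dB over.
That puts the output at -16 dBV.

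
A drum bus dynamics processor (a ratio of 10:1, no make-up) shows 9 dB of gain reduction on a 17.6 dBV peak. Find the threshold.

Gain reduction = 17.6 − 8.6 = 9 dB; output overshoot = GR / (R − 1) = 9 / 9 = 1 dB.
Threshold = output − output overshoot = 8.6 − 1 = 7.6 dBV.

7.6 dBV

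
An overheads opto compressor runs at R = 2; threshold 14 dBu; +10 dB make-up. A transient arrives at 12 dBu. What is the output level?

22 dBu

12 dBu is 2 dB below the 14 dBu threshold, so no gain reduction is applied.
Make-up gain adds 10 dB: 12 + 10 = 22 dBu.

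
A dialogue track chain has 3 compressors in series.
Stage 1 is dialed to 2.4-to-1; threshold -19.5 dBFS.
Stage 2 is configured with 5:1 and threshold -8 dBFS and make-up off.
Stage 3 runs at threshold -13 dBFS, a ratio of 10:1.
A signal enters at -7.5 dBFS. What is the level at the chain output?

-14.5 dBFS

Stage 1: 12 dB above -19.5 dBFS, reduced 2.4:1 to 5 dB above → -14.5 dBFS.
Stage 2: -14.5 dBFS ≤ -8 dBFS, so stage 2 doesn't engage; output -14.5 dBFS.
Stage 3: -14.5 dBFS ≤ -13 dBFS, so stage 3 doesn't engage; output -14.5 dBFS.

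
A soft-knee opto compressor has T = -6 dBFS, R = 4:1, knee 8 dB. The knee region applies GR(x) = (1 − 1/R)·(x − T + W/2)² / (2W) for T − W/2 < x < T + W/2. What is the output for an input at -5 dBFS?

x − T + W/2 = -5 − (-6) + 4 = 5.
GR = (1 − 1/4) × 5² / 16 = 0.75 × 25 / 16 = 1.171875 dB.
Output = -5 − 1.171875 = -6.171875 dBFS.

-6.171875 dBFS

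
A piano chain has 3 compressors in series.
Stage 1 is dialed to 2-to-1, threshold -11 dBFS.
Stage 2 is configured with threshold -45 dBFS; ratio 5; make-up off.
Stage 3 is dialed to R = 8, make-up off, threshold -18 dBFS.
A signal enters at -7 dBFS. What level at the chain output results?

Stage 1: -7 dBFS is 4 dB over -11 dBFS; at 2:1 that becomes 2 dB over, giving -9 dBFS.
Stage 2: overshoot 36 dB → 36/5 = 7.2 dB → -37.8 dBFS.
Stage 3: below threshold (-37.8 ≤ -18); passes unchanged; output -37.8 dBFS.

-37.8 dBFS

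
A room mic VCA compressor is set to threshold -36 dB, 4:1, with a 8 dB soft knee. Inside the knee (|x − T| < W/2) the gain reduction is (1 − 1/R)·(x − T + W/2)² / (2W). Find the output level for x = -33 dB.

x − T + W/2 = -33 − (-36) + 4 = 7.
GR = (1 − 1/4) × 7² / 16 = 0.75 × 49 / 16 = 2.296875 dB.
Output = -33 − 2.296875 = -35.296875 dB.

-35.296875 dB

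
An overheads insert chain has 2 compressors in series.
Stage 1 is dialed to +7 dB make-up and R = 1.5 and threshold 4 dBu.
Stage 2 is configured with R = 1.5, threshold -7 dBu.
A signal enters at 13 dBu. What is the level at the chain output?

9 dBu

Stage 1: overshoot 9 dB → 9/1.5 = 6 dB → 10 dBu; +7 dB make-up → 17 dBu.
Stage 2: 24 dB above -7 dBu, reduced 1.5:1 to 16 dB above → 9 dBu.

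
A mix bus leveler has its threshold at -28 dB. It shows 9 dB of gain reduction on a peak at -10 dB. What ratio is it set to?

2:1

Input overshoot = -10 − (-28) = 18 dB.
Output overshoot = 18 − 9 = 9 dB.
Ratio = input overshoot / output overshoot = 18 / 9 = 2.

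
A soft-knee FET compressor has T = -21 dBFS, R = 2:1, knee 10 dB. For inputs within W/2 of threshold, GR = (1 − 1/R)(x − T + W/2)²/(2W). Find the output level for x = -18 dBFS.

-19.6 dBFS

x − T + W/2 = -18 − (-21) + 5 = 8.
GR = (1 − 1/2) × 8² / 20 = 0.5 × 64 / 20 = 1.6 dB.
Output = -18 − 1.6 = -19.6 dBFS.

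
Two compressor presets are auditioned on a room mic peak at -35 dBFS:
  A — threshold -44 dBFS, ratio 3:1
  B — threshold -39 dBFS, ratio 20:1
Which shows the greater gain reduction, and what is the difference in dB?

A: overshoot 9 dB → output overshoot 3 dB → GR 6 dB.
B: overshoot 4 dB → output overshoot 0.2 dB → GR 3.8 dB.
A reduces 2.2 dB more.

A, by 2.2 dB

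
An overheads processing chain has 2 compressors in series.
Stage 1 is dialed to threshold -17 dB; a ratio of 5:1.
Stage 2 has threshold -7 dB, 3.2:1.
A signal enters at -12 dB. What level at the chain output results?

-16 dB

Stage 1: overshoot 5 dB → 5/5 = 1 dB → -16 dB.
Stage 2: -16 dB is at or below the -7 dB threshold — no compression; output -16 dB.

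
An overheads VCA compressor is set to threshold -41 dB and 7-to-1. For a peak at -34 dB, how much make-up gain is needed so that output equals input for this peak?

The peak compresses to -41 + 7/7 = -40 dB.
To reach -34 dB requires -34 − (-40) = 6 dB of make-up.

6 dB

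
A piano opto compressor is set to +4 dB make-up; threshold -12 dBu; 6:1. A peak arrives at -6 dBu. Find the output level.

The input is 6 dB above the -12 dBu threshold.
At 6:1 the overshoot is divided by 6, leaving 1 dB above threshold.
That puts the output at -11 dBu; make-up adds 4 dB, giving -7 dBu.

-7 dBu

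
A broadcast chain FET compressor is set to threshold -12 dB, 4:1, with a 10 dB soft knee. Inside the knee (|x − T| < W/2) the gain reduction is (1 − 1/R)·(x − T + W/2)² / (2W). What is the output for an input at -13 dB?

-13.6 dB

x − T + W/2 = -13 − (-12) + 5 = 4.
GR = (1 − 1/4) × 4² / 20 = 0.75 × 16 / 20 = 0.6 dB.
Output = -13 − 0.6 = -13.6 dB.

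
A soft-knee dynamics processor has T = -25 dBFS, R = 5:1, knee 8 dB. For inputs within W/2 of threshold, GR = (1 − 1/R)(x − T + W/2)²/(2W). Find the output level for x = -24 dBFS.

-25.25 dBFS

x − T + W/2 = -24 − (-25) + 4 = 5.
GR = (1 − 1/5) × 5² / 16 = 0.8 × 25 / 16 = 1.25 dB.
Output = -24 − 1.25 = -25.25 dBFS.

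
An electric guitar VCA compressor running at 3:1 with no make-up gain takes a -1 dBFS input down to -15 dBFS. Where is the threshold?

Gain reduction = -1 − (-15) = 14 dB; output overshoot = GR / (R − 1) = 14 / 2 = 7 dB.
Threshold = output − output overshoot = -15 − 7 = -22 dBFS.

-22 dBFS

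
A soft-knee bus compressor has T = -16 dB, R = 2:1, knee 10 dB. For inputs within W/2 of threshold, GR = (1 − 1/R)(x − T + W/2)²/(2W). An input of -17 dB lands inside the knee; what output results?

x − T + W/2 = -17 − (-16) + 5 = 4.
GR = (1 − 1/2) × 4² / 20 = 0.5 × 16 / 20 = 0.4 dB.
Output = -17 − 0.4 = -17.4 dB.

-17.4 dB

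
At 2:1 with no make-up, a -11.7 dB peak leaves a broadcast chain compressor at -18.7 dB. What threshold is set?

-25.7 dB

Input is 14 dB above T (since output overshoot × R = input overshoot: (-18.7 − T)·2 = -11.7 − T gives T = -25.7 dB).
Check: -25.7 + (-11.7 − (-25.7))/2 = -25.7 + 7 = -18.7 dB. ✓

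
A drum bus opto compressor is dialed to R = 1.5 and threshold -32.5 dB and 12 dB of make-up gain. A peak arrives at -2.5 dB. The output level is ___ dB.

-2.5 dB sits 30 dB over threshold.
1.5:1 compression reduces that to 30/1.5 = 20 dB over.
So the level is -32.5 + 20 = -12.5 dB; make-up adds 12 dB, giving -0.5 dB.

-0.5 dB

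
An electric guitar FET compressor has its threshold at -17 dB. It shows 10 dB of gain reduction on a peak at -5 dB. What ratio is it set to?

Input overshoot = -5 − (-17) = 12 dB.
Output overshoot = 12 − 10 = 2 dB.
Ratio = input overshoot / output overshoot = 12 / 2 = 6.

6:1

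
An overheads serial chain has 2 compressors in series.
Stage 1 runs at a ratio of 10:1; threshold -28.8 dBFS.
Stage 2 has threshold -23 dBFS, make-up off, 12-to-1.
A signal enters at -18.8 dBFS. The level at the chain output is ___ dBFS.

Stage 1: -18.8 dBFS is 10 dB over -28.8 dBFS; at 10:1 that becomes 1 dB over, giving -27.8 dBFS.
Stage 2: -27.8 dBFS ≤ -23 dBFS, so stage 2 doesn't engage; output -27.8 dBFS.

-27.8 dBFS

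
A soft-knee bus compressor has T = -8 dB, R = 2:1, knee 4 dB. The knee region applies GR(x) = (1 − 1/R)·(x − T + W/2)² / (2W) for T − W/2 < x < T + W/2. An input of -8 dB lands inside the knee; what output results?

-8.25 dB

x − T + W/2 = -8 − (-8) + 2 = 2.
GR = (1 − 1/2) × 2² / 8 = 0.5 × 4 / 8 = 0.25 dB.
Output = -8 − 0.25 = -8.25 dB.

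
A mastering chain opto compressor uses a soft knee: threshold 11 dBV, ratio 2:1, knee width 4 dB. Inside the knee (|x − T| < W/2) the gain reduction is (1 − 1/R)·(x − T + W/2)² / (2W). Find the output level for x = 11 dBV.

x − T + W/2 = 11 − 11 + 2 = 2.
GR = (1 − 1/2) × 2² / 8 = 0.5 × 4 / 8 = 0.25 dB.
Output = 11 − 0.25 = 10.75 dBV.

10.75 dBV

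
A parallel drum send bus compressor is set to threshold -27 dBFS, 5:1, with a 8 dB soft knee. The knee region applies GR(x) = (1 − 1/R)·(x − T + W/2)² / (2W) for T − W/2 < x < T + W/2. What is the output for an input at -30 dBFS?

x − T + W/2 = -30 − (-27) + 4 = 1.
GR = (1 − 1/5) × 1² / 16 = 0.8 × 1 / 16 = 0.05 dB.
Output = -30 − 0.05 = -30.05 dBFS.

-30.05 dBFS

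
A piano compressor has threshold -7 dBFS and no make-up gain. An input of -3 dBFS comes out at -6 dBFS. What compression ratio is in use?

4:1

Input overshoot = -3 − (-7) = 4 dB; output overshoot = -6 − (-7) = 1 dB.
Ratio = 4 / 1 = 4.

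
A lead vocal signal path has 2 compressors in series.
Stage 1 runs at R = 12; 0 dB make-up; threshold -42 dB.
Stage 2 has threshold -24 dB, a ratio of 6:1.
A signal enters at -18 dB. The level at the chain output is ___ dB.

Stage 1: overshoot 24 dB → 24/12 = 2 dB → -40 dB.
Stage 2: -40 dB is at or below the -24 dB threshold — no compression; output -40 dB.

-40 dB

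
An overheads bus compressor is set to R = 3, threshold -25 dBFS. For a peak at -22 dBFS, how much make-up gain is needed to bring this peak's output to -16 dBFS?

8 dB

Without make-up, output = threshold + overshoot/3 = -25 + 1 = -24 dBFS.
Gap to target: 8 dB.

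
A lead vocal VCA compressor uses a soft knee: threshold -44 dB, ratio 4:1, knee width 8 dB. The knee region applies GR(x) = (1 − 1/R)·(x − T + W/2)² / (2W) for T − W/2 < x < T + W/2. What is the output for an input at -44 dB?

-44.75 dB

x − T + W/2 = -44 − (-44) + 4 = 4.
GR = (1 − 1/4) × 4² / 16 = 0.75 × 16 / 16 = 0.75 dB.
Output = -44 − 0.75 = -44.75 dB.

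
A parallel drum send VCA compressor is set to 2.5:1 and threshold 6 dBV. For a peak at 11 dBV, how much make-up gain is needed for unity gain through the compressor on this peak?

Overshoot 5 dB → 5/2.5 = 2 dB after compression, so the compressed level is 6 + 2 = 8 dBV.
Make-up = target − compressed = 11 − 8 = 3 dB.

3 dB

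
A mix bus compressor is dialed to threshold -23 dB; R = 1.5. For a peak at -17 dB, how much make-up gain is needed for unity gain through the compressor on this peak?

The peak compresses to -23 + 6/1.5 = -19 dB.
To reach -17 dB requires -17 − (-19) = 2 dB of make-up.

2 dB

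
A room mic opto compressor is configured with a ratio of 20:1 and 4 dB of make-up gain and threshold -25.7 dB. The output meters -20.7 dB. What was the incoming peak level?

Stripping the +4 dB make-up gives -24.7 dB at the gain stage.
That's 1 dB above the -25.7 dB threshold.
Undo the ratio: input overshoot = 1 × 20 = 20 dB, giving input = -5.7 dB.

-5.7 dB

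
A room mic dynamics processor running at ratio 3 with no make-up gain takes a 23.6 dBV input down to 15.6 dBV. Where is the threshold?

11.6 dBV

Input is 12 dB above T (since output overshoot × R = input overshoot: (15.6 − T)·3 = 23.6 − T gives T = 11.6 dBV).
Check: 11.6 + (23.6 − 11.6)/3 = 11.6 + 4 = 15.6 dBV. ✓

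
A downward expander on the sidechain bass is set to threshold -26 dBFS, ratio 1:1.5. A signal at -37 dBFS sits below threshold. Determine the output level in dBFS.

-42.5 dBFS

Below threshold, a 1:1.5 expander applies gain = (1.5−1)×(T − x) of attenuation.
(1.5−1) × 11 = 5.5 dB, so output = -37 − 5.5 = -42.5 dBFS.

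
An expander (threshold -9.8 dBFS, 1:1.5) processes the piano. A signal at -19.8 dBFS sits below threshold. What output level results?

-24.8 dBFS

Below threshold, a 1:1.5 expander applies gain = (1.5−1)×(T − x) of attenuation.
(1.5−1) × 10 = 5 dB, so output = -19.8 − 5 = -24.8 dBFS.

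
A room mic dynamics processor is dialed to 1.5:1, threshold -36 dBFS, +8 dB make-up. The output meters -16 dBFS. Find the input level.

Before make-up, the level was -16 − 8 = -24 dBFS.
Post-compression overshoot = -24 − (-36) = 12 dB.
Undo the ratio: input overshoot = 12 × 1.5 = 18 dB, giving input = -18 dBFS.

-18 dBFS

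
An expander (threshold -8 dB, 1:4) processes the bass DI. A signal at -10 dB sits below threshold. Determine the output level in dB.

-16 dB

Undershoot = (-8) − (-10) = 2 dB.
At 1:4, that expands to 8 dB under threshold.
Output = -8 − 8 = -16 dB.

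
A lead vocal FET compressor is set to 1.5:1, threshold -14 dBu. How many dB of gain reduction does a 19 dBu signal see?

Overshoot = 19 − (-14) = 33 dB.
A 1.5:1 ratio leaves 22 dB of that excess.
GR = overshoot in − overshoot out = 33 − 22 = 11 dB.

11 dB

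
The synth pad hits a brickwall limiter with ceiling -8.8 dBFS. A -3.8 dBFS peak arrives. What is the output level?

The limiter clamps the peak to its -8.8 dBFS ceiling.

-8.8 dBFS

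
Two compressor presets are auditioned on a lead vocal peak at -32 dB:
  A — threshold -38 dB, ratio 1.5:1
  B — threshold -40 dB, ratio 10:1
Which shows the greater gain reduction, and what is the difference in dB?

B, by 5.2 dB

A: overshoot 6 dB → output overshoot 4 dB → GR 2 dB.
B: overshoot 8 dB → output overshoot 0.8 dB → GR 7.2 dB.
B applies 5.2 dB more gain reduction.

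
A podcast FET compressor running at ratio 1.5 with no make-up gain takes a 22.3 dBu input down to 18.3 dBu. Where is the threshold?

10.3 dBu

Let T be the threshold. Output overshoot = (input overshoot)/R, so 18.3 − T = (22.3 − T)/1.5.
1.5·(18.3 − T) = 22.3 − T → 0.5·T = 27.45 − 22.3 = 5.15.
T = 5.15/0.5 = 10.3 dBu.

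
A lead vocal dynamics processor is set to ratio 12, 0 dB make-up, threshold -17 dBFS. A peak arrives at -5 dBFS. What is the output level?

-16 dBFS

-5 dBFS sits 12 dB over threshold.
The 12 dB excess becomes 1 dB after 12:1 reduction.
So the level is -17 + 1 = -16 dBFS.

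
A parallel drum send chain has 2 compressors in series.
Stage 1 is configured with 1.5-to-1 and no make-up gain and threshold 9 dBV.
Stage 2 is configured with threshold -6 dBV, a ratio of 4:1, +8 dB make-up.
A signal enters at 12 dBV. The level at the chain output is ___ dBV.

6.25 dBV

Stage 1: 12 dBV is 3 dB over 9 dBV; at 1.5:1 that becomes 2 dB over, giving 11 dBV.
Stage 2: 17 dB above -6 dBV, reduced 4:1 to 4.25 dB above → -1.75 dBV; +8 dB make-up → 6.25 dBV.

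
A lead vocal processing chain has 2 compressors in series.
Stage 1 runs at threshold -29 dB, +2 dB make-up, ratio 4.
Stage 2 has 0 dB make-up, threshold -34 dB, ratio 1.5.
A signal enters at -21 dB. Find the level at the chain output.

Stage 1: overshoot 8 dB → 8/4 = 2 dB → -27 dB; +2 dB make-up → -25 dB.
Stage 2: -25 dB is 9 dB over -34 dB; at 1.5:1 that becomes 6 dB over, giving -28 dB.

-28 dB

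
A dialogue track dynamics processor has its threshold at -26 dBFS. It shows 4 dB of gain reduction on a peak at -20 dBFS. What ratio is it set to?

3:1

Input overshoot = -20 − (-26) = 6 dB.
Output overshoot = 6 − 4 = 2 dB.
Ratio = input overshoot / output overshoot = 6 / 2 = 3.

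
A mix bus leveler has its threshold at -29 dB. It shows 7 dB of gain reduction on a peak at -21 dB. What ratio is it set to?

8:1

Input overshoot = -21 − (-29) = 8 dB.
Output overshoot = 8 − 7 = 1 dB.
Ratio = input overshoot / output overshoot = 8 / 1 = 8.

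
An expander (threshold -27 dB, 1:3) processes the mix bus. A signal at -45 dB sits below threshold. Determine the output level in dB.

Undershoot = (-27) − (-45) = 18 dB.
At 1:3, that expands to 54 dB under threshold.
Output = -27 − 54 = -81 dB.

-81 dB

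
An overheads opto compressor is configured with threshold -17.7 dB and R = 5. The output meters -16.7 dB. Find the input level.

-12.7 dB

The compressed level sits -16.7 − (-17.7) = 1 dB over threshold.
Before 5:1 compression the overshoot was 1 × 5 = 5 dB, so input = -17.7 + 5 = -12.7 dB.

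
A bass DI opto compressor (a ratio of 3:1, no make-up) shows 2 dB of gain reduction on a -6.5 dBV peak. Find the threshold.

Let T be the threshold. Output overshoot = (input overshoot)/R, so -8.5 − T = (-6.5 − T)/3.
3·(-8.5 − T) = -6.5 − T → 2·T = -25.5 − (-6.5) = -19.
T = -19/2 = -9.5 dBV.

-9.5 dBV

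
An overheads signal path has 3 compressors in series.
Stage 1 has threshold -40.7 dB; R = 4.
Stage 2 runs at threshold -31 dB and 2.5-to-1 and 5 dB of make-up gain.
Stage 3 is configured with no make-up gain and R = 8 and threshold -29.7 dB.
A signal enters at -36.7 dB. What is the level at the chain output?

-34.7 dB

Stage 1: -36.7 dB is 4 dB over -40.7 dB; at 4:1 that becomes 1 dB over, giving -39.7 dB.
Stage 2: below threshold (-39.7 ≤ -31); passes unchanged; make-up brings it to -34.7 dB.
Stage 3: below threshold (-34.7 ≤ -29.7); passes unchanged; output -34.7 dB.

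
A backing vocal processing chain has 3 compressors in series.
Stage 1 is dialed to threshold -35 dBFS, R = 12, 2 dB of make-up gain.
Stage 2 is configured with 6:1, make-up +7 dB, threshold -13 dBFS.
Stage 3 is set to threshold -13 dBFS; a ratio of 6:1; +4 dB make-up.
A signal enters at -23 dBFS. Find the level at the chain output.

-21 dBFS

Stage 1: overshoot 12 dB → 12/12 = 1 dB → -34 dBFS; +2 dB make-up → -32 dBFS.
Stage 2: -32 dBFS is at or below the -13 dBFS threshold — no compression; make-up brings it to -25 dBFS.
Stage 3: -25 dBFS ≤ -13 dBFS, so stage 3 doesn't engage; make-up brings it to -21 dBFS.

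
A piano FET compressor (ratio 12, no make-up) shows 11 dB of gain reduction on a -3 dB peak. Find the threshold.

-15 dB

Gain reduction = -3 − (-14) = 11 dB; output overshoot = GR / (R − 1) = 11 / 11 = 1 dB.
Threshold = output − output overshoot = -14 − 1 = -15 dB.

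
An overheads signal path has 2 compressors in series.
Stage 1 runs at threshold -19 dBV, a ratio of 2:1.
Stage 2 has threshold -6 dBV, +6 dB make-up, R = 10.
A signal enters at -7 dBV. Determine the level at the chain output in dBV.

Stage 1: overshoot 12 dB → 12/2 = 6 dB → -13 dBV.
Stage 2: below threshold (-13 ≤ -6); passes unchanged; make-up brings it to -7 dBV.

-7 dBV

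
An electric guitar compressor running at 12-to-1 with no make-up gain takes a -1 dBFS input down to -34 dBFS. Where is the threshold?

Let T be the threshold. Output overshoot = (input overshoot)/R, so -34 − T = (-1 − T)/12.
12·(-34 − T) = -1 − T → 11·T = -408 − (-1) = -407.
T = -407/11 = -37 dBFS.

-37 dBFS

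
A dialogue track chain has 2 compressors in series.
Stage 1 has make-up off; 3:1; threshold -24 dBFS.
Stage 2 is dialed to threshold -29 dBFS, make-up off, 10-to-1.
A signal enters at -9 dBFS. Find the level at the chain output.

-28 dBFS

Stage 1: -9 dBFS is 15 dB over -24 dBFS; at 3:1 that becomes 5 dB over, giving -19 dBFS.
Stage 2: -19 dBFS is 10 dB over -29 dBFS; at 10:1 that becomes 1 dB over, giving -28 dBFS.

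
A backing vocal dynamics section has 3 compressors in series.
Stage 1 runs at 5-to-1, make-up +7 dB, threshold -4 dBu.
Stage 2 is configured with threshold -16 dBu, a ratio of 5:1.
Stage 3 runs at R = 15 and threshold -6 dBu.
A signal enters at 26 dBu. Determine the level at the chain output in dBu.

Stage 1: 30 dB above -4 dBu, reduced 5:1 to 6 dB above → 2 dBu; +7 dB make-up → 9 dBu.
Stage 2: 9 dBu is 25 dB over -16 dBu; at 5:1 that becomes 5 dB over, giving -11 dBu.
Stage 3: -11 dBu ≤ -6 dBu, so stage 3 doesn't engage; output -11 dBu.

-11 dBu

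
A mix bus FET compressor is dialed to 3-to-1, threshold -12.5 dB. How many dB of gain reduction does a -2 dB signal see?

7 dB

The signal is 10.5 dB above threshold.
After 3:1 compression the overshoot becomes 10.5/3 = 3.5 dB.
Gain reduction = 10.5 − 3.5 = 7 dB.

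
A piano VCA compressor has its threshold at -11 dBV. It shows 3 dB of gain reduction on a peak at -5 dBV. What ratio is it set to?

Input overshoot = -5 − (-11) = 6 dB.
Output overshoot = 6 − 3 = 3 dB.
Ratio = input overshoot / output overshoot = 6 / 3 = 2.

2:1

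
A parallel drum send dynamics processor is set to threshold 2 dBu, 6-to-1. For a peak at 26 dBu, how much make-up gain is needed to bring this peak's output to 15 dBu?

The peak compresses to 2 + 24/6 = 6 dBu.
To reach 15 dBu requires 15 − 6 = 9 dB of make-up.

9 dB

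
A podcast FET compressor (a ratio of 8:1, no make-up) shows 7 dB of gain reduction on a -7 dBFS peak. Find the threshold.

-15 dBFS

Gain reduction = -7 − (-14) = 7 dB; output overshoot = GR / (R − 1) = 7 / 7 = 1 dB.
Threshold = output − output overshoot = -14 − 1 = -15 dBFS.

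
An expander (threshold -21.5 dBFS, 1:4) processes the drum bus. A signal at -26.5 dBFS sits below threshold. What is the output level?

-41.5 dBFS

Below threshold, a 1:4 expander applies gain = (4−1)×(T − x) of attenuation.
(4−1) × 5 = 15 dB, so output = -26.5 − 15 = -41.5 dBFS.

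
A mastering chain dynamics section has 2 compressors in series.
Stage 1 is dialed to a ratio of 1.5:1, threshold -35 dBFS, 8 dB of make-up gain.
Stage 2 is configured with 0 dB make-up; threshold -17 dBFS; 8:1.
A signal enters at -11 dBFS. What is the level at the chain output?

Stage 1: 24 dB above -35 dBFS, reduced 1.5:1 to 16 dB above → -19 dBFS; +8 dB make-up → -11 dBFS.
Stage 2: -11 dBFS is 6 dB over -17 dBFS; at 8:1 that becomes 0.75 dB over, giving -16.25 dBFS.

-16.25 dBFS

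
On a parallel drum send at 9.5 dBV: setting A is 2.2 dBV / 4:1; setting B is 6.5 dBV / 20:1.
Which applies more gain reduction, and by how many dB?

A: 7.3 dB over, compressed to 1.825 dB over, so 5.475 dB of GR.
B: 3 dB over, compressed to 0.15 dB over, so 2.85 dB of GR.
A applies 2.625 dB more gain reduction.

A, by 2.625 dB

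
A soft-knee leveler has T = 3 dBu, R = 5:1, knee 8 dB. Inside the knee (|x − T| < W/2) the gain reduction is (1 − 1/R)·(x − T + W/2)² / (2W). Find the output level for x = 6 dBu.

3.55 dBu

x − T + W/2 = 6 − 3 + 4 = 7.
GR = (1 − 1/5) × 7² / 16 = 0.8 × 49 / 16 = 2.45 dB.
Output = 6 − 2.45 = 3.55 dBu.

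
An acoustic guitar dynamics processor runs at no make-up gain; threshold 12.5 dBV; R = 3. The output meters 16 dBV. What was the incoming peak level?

23 dBV

The compressed level sits 16 − 12.5 = 3.5 dB over threshold.
Undo the ratio: input overshoot = 3.5 × 3 = 10.5 dB, giving input = 23 dBV.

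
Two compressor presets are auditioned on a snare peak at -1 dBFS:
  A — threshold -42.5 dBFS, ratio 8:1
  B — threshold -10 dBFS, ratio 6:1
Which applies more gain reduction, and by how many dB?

A: 41.5 dB over, compressed to 5.1875 dB over, so 36.3125 dB of GR.
B: 9 dB over, compressed to 1.5 dB over, so 7.5 dB of GR.
Difference: 28.8125 dB in favour of A.

A, by 28.8125 dB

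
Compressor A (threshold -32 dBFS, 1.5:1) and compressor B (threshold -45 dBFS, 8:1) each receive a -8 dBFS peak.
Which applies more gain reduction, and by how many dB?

A: 24 dB over, compressed to 16 dB over, so 8 dB of GR.
B: 37 dB over, compressed to 4.625 dB over, so 32.375 dB of GR.
B applies 24.375 dB more gain reduction.

B, by 24.375 dB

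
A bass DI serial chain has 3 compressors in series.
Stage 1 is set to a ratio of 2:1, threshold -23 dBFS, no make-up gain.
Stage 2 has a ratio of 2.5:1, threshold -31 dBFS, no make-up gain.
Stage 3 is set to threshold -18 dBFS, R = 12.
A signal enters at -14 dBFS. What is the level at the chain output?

-26 dBFS

Stage 1: -14 dBFS is 9 dB over -23 dBFS; at 2:1 that becomes 4.5 dB over, giving -18.5 dBFS.
Stage 2: -18.5 dBFS is 12.5 dB over -31 dBFS; at 2.5:1 that becomes 5 dB over, giving -26 dBFS.
Stage 3: -26 dBFS is at or below the -18 dBFS threshold — no compression; output -26 dBFS.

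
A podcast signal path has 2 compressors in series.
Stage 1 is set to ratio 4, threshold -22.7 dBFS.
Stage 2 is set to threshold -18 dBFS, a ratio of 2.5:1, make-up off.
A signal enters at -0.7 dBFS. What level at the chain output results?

Stage 1: 22 dB above -22.7 dBFS, reduced 4:1 to 5.5 dB above → -17.2 dBFS.
Stage 2: -17.2 dBFS is 0.8 dB over -18 dBFS; at 2.5:1 that becomes 0.32 dB over, giving -17.68 dBFS.

-17.68 dBFS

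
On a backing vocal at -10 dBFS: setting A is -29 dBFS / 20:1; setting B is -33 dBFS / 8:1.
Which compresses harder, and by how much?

B, by 2.075 dB

A: 19 dB over, compressed to 0.95 dB over, so 18.05 dB of GR.
B: 23 dB over, compressed to 2.875 dB over, so 20.125 dB of GR.
Difference: 2.075 dB in favour of B.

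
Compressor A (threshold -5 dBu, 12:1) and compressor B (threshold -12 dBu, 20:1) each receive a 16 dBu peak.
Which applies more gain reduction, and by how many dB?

B, by 7.35 dB

A: overshoot 21 dB → output overshoot 1.75 dB → GR 19.25 dB.
B: overshoot 28 dB → output overshoot 1.4 dB → GR 26.6 dB.
Difference: 7.35 dB in favour of B.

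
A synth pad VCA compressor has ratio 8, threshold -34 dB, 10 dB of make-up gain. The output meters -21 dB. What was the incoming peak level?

-10 dB

Before make-up, the level was -21 − 10 = -31 dB.
The compressed level sits -31 − (-34) = 3 dB over threshold.
Before 8:1 compression the overshoot was 3 × 8 = 24 dB, so input = -34 + 24 = -10 dB.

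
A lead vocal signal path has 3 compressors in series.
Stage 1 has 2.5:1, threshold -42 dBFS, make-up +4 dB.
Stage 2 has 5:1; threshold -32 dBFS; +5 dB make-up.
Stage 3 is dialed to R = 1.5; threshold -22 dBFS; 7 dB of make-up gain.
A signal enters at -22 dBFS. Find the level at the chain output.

Stage 1: overshoot 20 dB → 20/2.5 = 8 dB → -34 dBFS; +4 dB make-up → -30 dBFS.
Stage 2: overshoot 2 dB → 2/5 = 0.4 dB → -31.6 dBFS; +5 dB make-up → -26.6 dBFS.
Stage 3: -26.6 dBFS ≤ -22 dBFS, so stage 3 doesn't engage; make-up brings it to -19.6 dBFS.

-19.6 dBFS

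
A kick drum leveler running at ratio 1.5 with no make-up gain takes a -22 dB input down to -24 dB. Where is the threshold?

-28 dB

Input is 6 dB above T (since output overshoot × R = input overshoot: (-24 − T)·1.5 = -22 − T gives T = -28 dB).
Check: -28 + (-22 − (-28))/1.5 = -28 + 4 = -24 dB. ✓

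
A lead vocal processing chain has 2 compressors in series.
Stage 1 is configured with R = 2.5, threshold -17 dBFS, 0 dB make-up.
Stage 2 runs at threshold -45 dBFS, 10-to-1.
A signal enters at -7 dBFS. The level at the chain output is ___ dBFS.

-41.8 dBFS

Stage 1: overshoot 10 dB → 10/2.5 = 4 dB → -13 dBFS.
Stage 2: -13 dBFS is 32 dB over -45 dBFS; at 10:1 that becomes 3.2 dB over, giving -41.8 dBFS.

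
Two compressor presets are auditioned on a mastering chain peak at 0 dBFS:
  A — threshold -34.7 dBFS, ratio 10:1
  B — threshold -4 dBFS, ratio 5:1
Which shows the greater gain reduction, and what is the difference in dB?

A, by 28.03 dB

A: overshoot 34.7 dB → output overshoot 3.47 dB → GR 31.23 dB.
B: overshoot 4 dB → output overshoot 0.8 dB → GR 3.2 dB.
A reduces 28.03 dB more.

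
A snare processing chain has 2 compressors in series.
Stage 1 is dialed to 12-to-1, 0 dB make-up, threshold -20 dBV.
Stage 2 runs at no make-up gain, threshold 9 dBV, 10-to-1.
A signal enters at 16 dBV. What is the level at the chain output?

Stage 1: 36 dB above -20 dBV, reduced 12:1 to 3 dB above → -17 dBV.
Stage 2: -17 dBV ≤ 9 dBV, so stage 2 doesn't engage; output -17 dBV.

-17 dBV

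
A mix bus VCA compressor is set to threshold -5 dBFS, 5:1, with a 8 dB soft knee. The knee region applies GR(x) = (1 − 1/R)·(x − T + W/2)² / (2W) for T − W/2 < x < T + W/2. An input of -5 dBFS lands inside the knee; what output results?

x − T + W/2 = -5 − (-5) + 4 = 4.
GR = (1 − 1/5) × 4² / 16 = 0.8 × 16 / 16 = 0.8 dB.
Output = -5 − 0.8 = -5.8 dBFS.

-5.8 dBFS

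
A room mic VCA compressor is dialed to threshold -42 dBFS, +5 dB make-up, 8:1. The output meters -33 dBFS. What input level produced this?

-10 dBFS

Before make-up, the level was -33 − 5 = -38 dBFS.
The compressed level sits -38 − (-42) = 4 dB over threshold.
Before 8:1 compression the overshoot was 4 × 8 = 32 dB, so input = -42 + 32 = -10 dBFS.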